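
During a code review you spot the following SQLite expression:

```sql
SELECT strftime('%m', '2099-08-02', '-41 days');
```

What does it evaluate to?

06

First apply '-41 days': 2099-08-02 → 2099-06-22.
`%m` extracts the 2-digit month (01-12): 06.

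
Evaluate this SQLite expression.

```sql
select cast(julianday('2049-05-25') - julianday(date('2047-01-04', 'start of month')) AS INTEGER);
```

875

`start of month` rewinds 2047-01-04 to 2047-01-01.
30 days remain in January 2047 after the 1st (31 − 1).
Full months from February 2047 through April 2049 contribute their day counts.
Then 25 days into May 2049.
Total: 30 + 28 + 31 + 30 + 31 + 30 + 31 + 31 + 30 + 31 + 30 + 31 + 31 + 29 + 31 + 30 + 31 + 30 + 31 + 31 + 30 + 31 + 30 + 31 + 31 + 28 + 31 + 30 + 25 = 875.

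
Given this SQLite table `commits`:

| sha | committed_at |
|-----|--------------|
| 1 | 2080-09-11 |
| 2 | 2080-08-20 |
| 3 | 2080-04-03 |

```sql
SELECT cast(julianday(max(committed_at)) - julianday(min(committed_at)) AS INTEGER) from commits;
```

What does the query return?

MIN = 2080-04-03, MAX = 2080-09-11.
27 days remain in April 2080 after the 3rd (30 − 3).
May 2080: 31 days.
June 2080: 30 days.
July 2080: 31 days.
August 2080: 31 days.
Then 11 days into September 2080.
Total: 27 + 31 + 30 + 31 + 31 + 11 = 161.

161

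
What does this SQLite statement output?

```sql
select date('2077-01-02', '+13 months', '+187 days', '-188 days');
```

2078-02-01

Adding +13 months to 2077-01-02 gives 2078-02-02.
Applying '+187 days' to 2078-02-02: counting 187 days forward gives 2078-08-08.
Applying '-188 days' to 2078-08-08: counting 188 days back gives 2078-02-01.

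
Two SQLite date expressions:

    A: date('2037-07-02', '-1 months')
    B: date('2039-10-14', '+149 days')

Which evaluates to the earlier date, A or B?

A = 2037-06-02.
B = 2040-03-11.
A is earlier.

A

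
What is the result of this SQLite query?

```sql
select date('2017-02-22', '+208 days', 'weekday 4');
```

Applying '+208 days' to 2017-02-22: counting 208 days forward gives 2017-09-18.
`weekday 4` advances to the next Thursday; 2017-09-18 is a Monday, so it moves forward to 2017-09-21.

2017-09-21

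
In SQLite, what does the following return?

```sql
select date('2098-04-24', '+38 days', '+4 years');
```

2102-06-01

April 2098 has 30 days; 6 remain after the 24th, so 7 days reach 2098-05-01.
May 2098 has 31 days; 30 remain after the 1st, so 31 days reach 2098-06-01.
Adding +4 years to 2098-06-01 gives 2102-06-01.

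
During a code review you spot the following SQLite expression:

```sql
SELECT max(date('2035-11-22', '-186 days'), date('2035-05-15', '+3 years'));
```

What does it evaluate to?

2038-05-15

date('2035-11-22', '-186 days') → 2035-05-20.
date('2035-05-15', '+3 years') → 2038-05-15.
Later of the two is 2038-05-15.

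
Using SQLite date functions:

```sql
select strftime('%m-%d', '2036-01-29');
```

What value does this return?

01-29

`%m-%d` extracts the month-day: 01-29.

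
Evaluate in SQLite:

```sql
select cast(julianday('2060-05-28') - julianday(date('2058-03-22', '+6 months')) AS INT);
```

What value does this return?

Adding +6 months to 2058-03-22 gives 2058-09-22.
8 days remain in September 2058 after the 22nd (30 − 22).
Full months from October 2058 through April 2060 contribute their day counts.
Then 28 days into May 2060.
Total: 8 + 31 + 30 + 31 + 31 + 28 + 31 + 30 + 31 + 30 + 31 + 31 + 30 + 31 + 30 + 31 + 31 + 29 + 31 + 30 + 28 = 614.

614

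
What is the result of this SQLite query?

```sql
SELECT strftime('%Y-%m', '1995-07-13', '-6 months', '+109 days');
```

First apply '-6 months', '+109 days': 1995-07-13 → 1995-05-02.
`%Y-%m` extracts the year-month: 1995-05.

1995-05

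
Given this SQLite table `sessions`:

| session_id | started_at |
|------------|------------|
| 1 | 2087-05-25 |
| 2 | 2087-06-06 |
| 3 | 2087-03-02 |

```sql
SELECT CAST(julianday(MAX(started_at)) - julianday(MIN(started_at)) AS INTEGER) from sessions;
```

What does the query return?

96

MIN = 2087-03-02, MAX = 2087-06-06.
29 days remain in March 2087 after the 2nd (31 − 2).
April 2087: 30 days.
May 2087: 31 days.
Then 6 days into June 2087.
Total: 29 + 30 + 31 + 6 = 96.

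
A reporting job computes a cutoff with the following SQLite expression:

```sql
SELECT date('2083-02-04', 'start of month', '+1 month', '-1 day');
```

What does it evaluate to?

`start of month` rewinds 2083-02-04 to 2083-02-01.
Adding +1 month to 2083-02-01 gives 2083-03-01.
Going back 1 day from 2083-03-01 reaches 2083-02-28 (last day of February, 28 days).

2083-02-28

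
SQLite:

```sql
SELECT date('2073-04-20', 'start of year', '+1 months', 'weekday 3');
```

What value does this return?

2073-02-01

`start of year` rewinds 2073-04-20 to 2073-01-01.
Adding +1 month to 2073-01-01 gives 2073-02-01.
`weekday 3` advances to the next Wednesday; 2073-02-01 is already a Wednesday, so it stays at 2073-02-01.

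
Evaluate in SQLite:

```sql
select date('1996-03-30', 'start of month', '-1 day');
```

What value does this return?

`start of month` rewinds 1996-03-30 to 1996-03-01.
Going back 1 day from 1996-03-01 reaches 1996-02-29 (last day of February, 29 days).

1996-02-29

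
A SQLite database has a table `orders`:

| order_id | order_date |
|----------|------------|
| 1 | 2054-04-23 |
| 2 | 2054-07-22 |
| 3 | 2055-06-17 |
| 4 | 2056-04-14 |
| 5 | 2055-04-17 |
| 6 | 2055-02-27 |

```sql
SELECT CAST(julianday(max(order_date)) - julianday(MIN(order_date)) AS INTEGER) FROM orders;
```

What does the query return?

MIN = 2054-04-23, MAX = 2056-04-14.
7 days remain in April 2054 after the 23rd (30 − 23).
Full months from May 2054 through March 2056 contribute their day counts.
Then 14 days into April 2056.
Total: 7 + 31 + 30 + 31 + 31 + 30 + 31 + 30 + 31 + 31 + 28 + 31 + 30 + 31 + 30 + 31 + 31 + 30 + 31 + 30 + 31 + 31 + 29 + 31 + 14 = 722.

722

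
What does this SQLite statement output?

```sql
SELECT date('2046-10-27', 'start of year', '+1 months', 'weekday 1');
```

`start of year` rewinds 2046-10-27 to 2046-01-01.
Adding +1 month to 2046-01-01 gives 2046-02-01.
`weekday 1` advances to the next Monday; 2046-02-01 is a Thursday, so it moves forward to 2046-02-05.

2046-02-05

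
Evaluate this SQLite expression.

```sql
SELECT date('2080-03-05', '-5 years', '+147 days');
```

2075-07-30

Adding -5 years to 2080-03-05 gives 2075-03-05.
Applying '+147 days' to 2075-03-05: counting 147 days forward gives 2075-07-30.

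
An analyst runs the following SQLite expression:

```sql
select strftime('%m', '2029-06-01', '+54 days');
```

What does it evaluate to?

First apply '+54 days': 2029-06-01 → 2029-07-25.
`%m` extracts the 2-digit month (01-12): 07.

07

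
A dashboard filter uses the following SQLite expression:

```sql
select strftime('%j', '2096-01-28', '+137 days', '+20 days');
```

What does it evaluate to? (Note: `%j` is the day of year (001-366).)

First apply '+137 days', '+20 days': 2096-01-28 → 2096-07-03.
Day-of-year for 2096-07-03: days since 2096-01-01 inclusive = 185, zero-padded to 185.

185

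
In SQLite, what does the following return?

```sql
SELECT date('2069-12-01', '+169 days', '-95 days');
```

Applying '+169 days' to 2069-12-01: counting 169 days forward gives 2070-05-19.
Applying '-95 days' to 2070-05-19: counting 95 days back gives 2070-02-13.

2070-02-13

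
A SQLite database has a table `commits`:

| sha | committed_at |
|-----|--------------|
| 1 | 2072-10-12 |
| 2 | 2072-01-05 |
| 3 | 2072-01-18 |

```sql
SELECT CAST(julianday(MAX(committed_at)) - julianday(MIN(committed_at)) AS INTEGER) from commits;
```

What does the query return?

MIN = 2072-01-05, MAX = 2072-10-12.
26 days remain in January 2072 after the 5th (31 − 5).
Full months from February 2072 through September 2072 contribute their day counts.
Then 12 days into October 2072.
Total: 26 + 29 + 31 + 30 + 31 + 30 + 31 + 31 + 30 + 12 = 281.

281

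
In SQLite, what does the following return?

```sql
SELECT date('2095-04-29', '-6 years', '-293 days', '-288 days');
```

Adding -6 years to 2095-04-29 gives 2089-04-29.
Applying '-293 days' to 2089-04-29: counting 293 days back gives 2088-07-10.
Applying '-288 days' to 2088-07-10: counting 288 days back gives 2087-09-26.

2087-09-26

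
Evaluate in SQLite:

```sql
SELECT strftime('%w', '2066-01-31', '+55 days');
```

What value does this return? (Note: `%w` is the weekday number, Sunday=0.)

6

First apply '+55 days': 2066-01-31 → 2066-03-27.
2066-03-27 is a Saturday; with Sunday=0 that is 6.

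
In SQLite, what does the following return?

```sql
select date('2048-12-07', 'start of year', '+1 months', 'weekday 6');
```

2048-02-01

`start of year` rewinds 2048-12-07 to 2048-01-01.
Adding +1 month to 2048-01-01 gives 2048-02-01.
`weekday 6` advances to the next Saturday; 2048-02-01 is already a Saturday, so it stays at 2048-02-01.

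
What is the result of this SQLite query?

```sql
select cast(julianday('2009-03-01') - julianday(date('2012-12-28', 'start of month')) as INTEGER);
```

`start of month` rewinds 2012-12-28 to 2012-12-01.
30 days remain in March 2009 after the 1st (31 − 1).
Full months from April 2009 through November 2012 contribute their day counts.
Then 1 day into December 2012.
Total: 30 + 30 + 31 + 30 + 31 + 31 + 30 + 31 + 30 + 31 + 31 + 28 + 31 + 30 + 31 + 30 + 31 + 31 + 30 + 31 + 30 + 31 + 31 + 28 + 31 + 30 + 31 + 30 + 31 + 31 + 30 + 31 + 30 + 31 + 31 + 29 + 31 + 30 + 31 + 30 + 31 + 31 + 30 + 31 + 30 + 1 = 1371.
The subtraction is earlier − later, so the result is −1371 → -1371.

-1371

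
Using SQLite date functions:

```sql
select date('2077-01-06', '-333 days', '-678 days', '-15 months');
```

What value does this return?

Applying '-333 days' to 2077-01-06: counting 333 days back gives 2076-02-08.
Applying '-678 days' to 2076-02-08: counting 678 days back gives 2074-04-01.
Adding -15 months to 2074-04-01 gives 2073-01-01.

2073-01-01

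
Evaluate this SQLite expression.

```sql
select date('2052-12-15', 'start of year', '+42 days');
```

2052-02-12

`start of year` rewinds 2052-12-15 to 2052-01-01.
Applying '+42 days' to 2052-01-01: counting 42 days forward gives 2052-02-12.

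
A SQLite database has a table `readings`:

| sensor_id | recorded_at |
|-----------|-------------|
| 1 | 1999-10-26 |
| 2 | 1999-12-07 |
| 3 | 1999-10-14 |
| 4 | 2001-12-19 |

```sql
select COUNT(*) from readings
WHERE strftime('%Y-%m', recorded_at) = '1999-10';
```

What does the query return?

2

Rows with year-month 1999-10: 1999-10-26, 1999-10-14 → 2.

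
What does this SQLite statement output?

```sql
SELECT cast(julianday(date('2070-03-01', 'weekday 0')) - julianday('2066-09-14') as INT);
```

1265

`weekday 0` advances to the next Sunday; 2070-03-01 is a Saturday, so it moves forward to 2070-03-02.
16 days remain in September 2066 after the 14th (30 − 14).
Full months from October 2066 through February 2070 contribute their day counts.
Then 2 days into March 2070.
Total: 16 + 31 + 30 + 31 + 31 + 28 + 31 + 30 + 31 + 30 + 31 + 31 + 30 + 31 + 30 + 31 + 31 + 29 + 31 + 30 + 31 + 30 + 31 + 31 + 30 + 31 + 30 + 31 + 31 + 28 + 31 + 30 + 31 + 30 + 31 + 31 + 30 + 31 + 30 + 31 + 31 + 28 + 2 = 1265.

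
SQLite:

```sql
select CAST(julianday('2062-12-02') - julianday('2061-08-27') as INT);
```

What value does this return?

462

4 days remain in August 2061 after the 27th (31 − 27).
Full months from September 2061 through November 2062 contribute their day counts.
Then 2 days into December 2062.
Total: 4 + 30 + 31 + 30 + 31 + 31 + 28 + 31 + 30 + 31 + 30 + 31 + 31 + 30 + 31 + 30 + 2 = 462.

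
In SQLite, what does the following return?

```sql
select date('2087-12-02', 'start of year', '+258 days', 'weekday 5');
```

`start of year` rewinds 2087-12-02 to 2087-01-01.
Applying '+258 days' to 2087-01-01: counting 258 days forward gives 2087-09-16.
`weekday 5` advances to the next Friday; 2087-09-16 is a Tuesday, so it moves forward to 2087-09-19.

2087-09-19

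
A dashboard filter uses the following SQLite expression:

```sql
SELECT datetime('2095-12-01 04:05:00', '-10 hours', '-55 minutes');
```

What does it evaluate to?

-10 hours from 2095-12-01 04:05:00 is 2095-11-30 18:05:00 (crosses midnight).
-55 minutes from 2095-11-30 18:05:00 is 2095-11-30 17:10:00.

2095-11-30 17:10:00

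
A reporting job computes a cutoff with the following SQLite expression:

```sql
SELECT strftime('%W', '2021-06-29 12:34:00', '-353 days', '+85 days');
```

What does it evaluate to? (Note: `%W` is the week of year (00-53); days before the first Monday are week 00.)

First apply '-353 days', '+85 days': 2021-06-29 12:34:00 → 2020-10-04 12:34:00.
2020-10-04 is a Sunday. SQLite's %W counts Mondays since the year started; the result is 39.

39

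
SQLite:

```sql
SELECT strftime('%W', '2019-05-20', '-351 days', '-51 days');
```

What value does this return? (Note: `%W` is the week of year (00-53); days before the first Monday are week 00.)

15

First apply '-351 days', '-51 days': 2019-05-20 → 2018-04-13.
2018-04-13 is a Friday. SQLite's %W counts Mondays since the year started; the result is 15.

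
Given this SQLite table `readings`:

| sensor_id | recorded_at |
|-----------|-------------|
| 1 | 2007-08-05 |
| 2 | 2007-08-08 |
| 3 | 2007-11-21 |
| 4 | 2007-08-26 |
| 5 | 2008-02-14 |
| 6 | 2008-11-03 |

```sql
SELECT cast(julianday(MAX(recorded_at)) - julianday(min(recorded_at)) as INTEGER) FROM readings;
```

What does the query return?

MIN = 2007-08-05, MAX = 2008-11-03.
26 days remain in August 2007 after the 5th (31 − 5).
Full months from September 2007 through October 2008 contribute their day counts.
Then 3 days into November 2008.
Total: 26 + 30 + 31 + 30 + 31 + 31 + 29 + 31 + 30 + 31 + 30 + 31 + 31 + 30 + 31 + 3 = 456.

456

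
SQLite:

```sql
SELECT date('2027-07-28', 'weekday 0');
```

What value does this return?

2027-08-01

`weekday 0` advances to the next Sunday; 2027-07-28 is a Wednesday, so it moves forward to 2027-08-01.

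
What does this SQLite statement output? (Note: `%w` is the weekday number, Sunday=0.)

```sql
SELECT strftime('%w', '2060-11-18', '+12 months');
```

5

First apply '+12 months': 2060-11-18 → 2061-11-18.
2061-11-18 is a Friday; with Sunday=0 that is 5.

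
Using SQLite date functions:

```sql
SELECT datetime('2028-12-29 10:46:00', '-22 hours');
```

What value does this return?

2028-12-28 12:46:00

-22 hours from 2028-12-29 10:46:00 is 2028-12-28 12:46:00 (crosses midnight).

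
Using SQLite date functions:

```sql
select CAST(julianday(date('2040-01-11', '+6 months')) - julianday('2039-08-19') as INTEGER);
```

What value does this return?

327

Adding +6 months to 2040-01-11 gives 2040-07-11.
12 days remain in August 2039 after the 19th (31 − 19).
Full months from September 2039 through June 2040 contribute their day counts.
Then 11 days into July 2040.
Total: 12 + 30 + 31 + 30 + 31 + 31 + 29 + 31 + 30 + 31 + 30 + 11 = 327.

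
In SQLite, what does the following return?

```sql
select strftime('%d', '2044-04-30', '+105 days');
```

13

First apply '+105 days': 2044-04-30 → 2044-08-13.
`%d` extracts the 2-digit day of month: 13.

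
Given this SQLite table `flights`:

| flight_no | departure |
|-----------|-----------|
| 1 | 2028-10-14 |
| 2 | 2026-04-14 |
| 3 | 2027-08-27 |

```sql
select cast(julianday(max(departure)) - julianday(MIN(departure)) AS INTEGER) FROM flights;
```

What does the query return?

914

MIN = 2026-04-14, MAX = 2028-10-14.
16 days remain in April 2026 after the 14th (30 − 14).
Full months from May 2026 through September 2028 contribute their day counts.
Then 14 days into October 2028.
Total: 16 + 31 + 30 + 31 + 31 + 30 + 31 + 30 + 31 + 31 + 28 + 31 + 30 + 31 + 30 + 31 + 31 + 30 + 31 + 30 + 31 + 31 + 29 + 31 + 30 + 31 + 30 + 31 + 31 + 30 + 14 = 914.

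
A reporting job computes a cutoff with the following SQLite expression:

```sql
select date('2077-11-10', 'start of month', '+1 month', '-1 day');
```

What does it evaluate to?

`start of month` rewinds 2077-11-10 to 2077-11-01.
Adding +1 month to 2077-11-01 gives 2077-12-01.
Going back 1 day from 2077-12-01 reaches 2077-11-30 (last day of November, 30 days).

2077-11-30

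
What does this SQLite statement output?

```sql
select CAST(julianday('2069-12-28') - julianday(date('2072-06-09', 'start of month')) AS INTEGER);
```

-886

`start of month` rewinds 2072-06-09 to 2072-06-01.
3 days remain in December 2069 after the 28th (31 − 28).
Full months from January 2070 through May 2072 contribute their day counts.
Then 1 day into June 2072.
Total: 3 + 31 + 28 + 31 + 30 + 31 + 30 + 31 + 31 + 30 + 31 + 30 + 31 + 31 + 28 + 31 + 30 + 31 + 30 + 31 + 31 + 30 + 31 + 30 + 31 + 31 + 29 + 31 + 30 + 31 + 1 = 886.
The subtraction is earlier − later, so the result is −886 → -886.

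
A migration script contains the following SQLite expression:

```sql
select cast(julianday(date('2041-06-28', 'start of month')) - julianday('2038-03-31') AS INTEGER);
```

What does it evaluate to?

`start of month` rewinds 2041-06-28 to 2041-06-01.
0 days remain in March 2038 after the 31st (31 − 31).
Full months from April 2038 through May 2041 contribute their day counts.
Then 1 day into June 2041.
Total: 0 + 30 + 31 + 30 + 31 + 31 + 30 + 31 + 30 + 31 + 31 + 28 + 31 + 30 + 31 + 30 + 31 + 31 + 30 + 31 + 30 + 31 + 31 + 29 + 31 + 30 + 31 + 30 + 31 + 31 + 30 + 31 + 30 + 31 + 31 + 28 + 31 + 30 + 31 + 1 = 1158.

1158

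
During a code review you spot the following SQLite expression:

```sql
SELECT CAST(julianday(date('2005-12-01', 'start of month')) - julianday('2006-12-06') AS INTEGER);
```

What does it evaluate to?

-370

`start of month` rewinds 2005-12-01 to 2005-12-01.
30 days remain in December 2005 after the 1st (31 − 1).
Full months from January 2006 through November 2006 contribute their day counts.
Then 6 days into December 2006.
Total: 30 + 31 + 28 + 31 + 30 + 31 + 30 + 31 + 31 + 30 + 31 + 30 + 6 = 370.
The subtraction is earlier − later, so the result is −370 → -370.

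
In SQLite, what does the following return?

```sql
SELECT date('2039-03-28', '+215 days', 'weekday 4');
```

2039-11-03

Applying '+215 days' to 2039-03-28: counting 215 days forward gives 2039-10-29.
`weekday 4` advances to the next Thursday; 2039-10-29 is a Saturday, so it moves forward to 2039-11-03.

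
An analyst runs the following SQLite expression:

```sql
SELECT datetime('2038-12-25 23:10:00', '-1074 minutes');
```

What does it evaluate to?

1074 minutes = 17h 54m; -1074 minutes from 2038-12-25 23:10:00 is 2038-12-25 05:16:00.

2038-12-25 05:16:00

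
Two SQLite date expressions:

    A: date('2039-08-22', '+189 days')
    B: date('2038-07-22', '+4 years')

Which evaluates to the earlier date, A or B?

A = 2040-02-27.
B = 2042-07-22.
A is earlier.

A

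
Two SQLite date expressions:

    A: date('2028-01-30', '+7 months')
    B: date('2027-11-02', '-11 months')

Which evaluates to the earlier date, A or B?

B

A = 2028-08-30.
B = 2026-12-02.
B is earlier.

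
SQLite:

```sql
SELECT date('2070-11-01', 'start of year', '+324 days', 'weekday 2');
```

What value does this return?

2070-11-25

`start of year` rewinds 2070-11-01 to 2070-01-01.
Applying '+324 days' to 2070-01-01: counting 324 days forward gives 2070-11-21.
`weekday 2` advances to the next Tuesday; 2070-11-21 is a Friday, so it moves forward to 2070-11-25.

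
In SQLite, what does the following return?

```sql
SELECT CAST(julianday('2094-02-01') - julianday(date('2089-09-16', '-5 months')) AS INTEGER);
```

1752

Adding -5 months to 2089-09-16 gives 2089-04-16.
14 days remain in April 2089 after the 16th (30 − 16).
Full months from May 2089 through January 2094 contribute their day counts.
Then 1 day into February 2094.
Total: 14 + 31 + 30 + 31 + 31 + 30 + 31 + 30 + 31 + 31 + 28 + 31 + 30 + 31 + 30 + 31 + 31 + 30 + 31 + 30 + 31 + 31 + 28 + 31 + 30 + 31 + 30 + 31 + 31 + 30 + 31 + 30 + 31 + 31 + 29 + 31 + 30 + 31 + 30 + 31 + 31 + 30 + 31 + 30 + 31 + 31 + 28 + 31 + 30 + 31 + 30 + 31 + 31 + 30 + 31 + 30 + 31 + 31 + 1 = 1752.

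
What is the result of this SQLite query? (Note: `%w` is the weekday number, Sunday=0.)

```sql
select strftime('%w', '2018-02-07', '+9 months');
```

First apply '+9 months': 2018-02-07 → 2018-11-07.
2018-11-07 is a Wednesday; with Sunday=0 that is 3.

3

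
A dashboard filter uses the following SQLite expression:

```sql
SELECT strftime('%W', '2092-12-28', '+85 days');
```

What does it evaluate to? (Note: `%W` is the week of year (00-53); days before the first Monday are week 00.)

First apply '+85 days': 2092-12-28 → 2093-03-23.
2093-03-23 is a Monday. SQLite's %W counts Mondays since the year started; the result is 12.

12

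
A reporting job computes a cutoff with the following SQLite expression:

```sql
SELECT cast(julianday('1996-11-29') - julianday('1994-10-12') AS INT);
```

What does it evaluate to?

19 days remain in October 1994 after the 12th (31 − 12).
Full months from November 1994 through October 1996 contribute their day counts.
Then 29 days into November 1996.
Total: 19 + 30 + 31 + 31 + 28 + 31 + 30 + 31 + 30 + 31 + 31 + 30 + 31 + 30 + 31 + 31 + 29 + 31 + 30 + 31 + 30 + 31 + 31 + 30 + 31 + 29 = 779.

779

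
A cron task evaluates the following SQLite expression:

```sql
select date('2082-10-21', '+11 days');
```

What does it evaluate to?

2082-11-01

October 2082 has 31 days; 10 remain after the 21st, so 11 days reach 2082-11-01.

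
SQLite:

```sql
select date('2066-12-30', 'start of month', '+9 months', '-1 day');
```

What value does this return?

2067-08-31

`start of month` rewinds 2066-12-30 to 2066-12-01.
Adding +9 months to 2066-12-01 gives 2067-09-01.
Going back 1 day from 2067-09-01 reaches 2067-08-31 (last day of August, 31 days).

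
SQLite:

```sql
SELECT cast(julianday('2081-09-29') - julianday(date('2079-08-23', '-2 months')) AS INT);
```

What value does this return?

Adding -2 months to 2079-08-23 gives 2079-06-23.
7 days remain in June 2079 after the 23rd (30 − 23).
Full months from July 2079 through August 2081 contribute their day counts.
Then 29 days into September 2081.
Total: 7 + 31 + 31 + 30 + 31 + 30 + 31 + 31 + 29 + 31 + 30 + 31 + 30 + 31 + 31 + 30 + 31 + 30 + 31 + 31 + 28 + 31 + 30 + 31 + 30 + 31 + 31 + 29 = 829.

829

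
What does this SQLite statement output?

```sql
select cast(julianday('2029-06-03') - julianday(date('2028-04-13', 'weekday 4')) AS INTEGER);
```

416

`weekday 4` advances to the next Thursday; 2028-04-13 is already a Thursday, so it stays at 2028-04-13.
17 days remain in April 2028 after the 13th (30 − 13).
Full months from May 2028 through May 2029 contribute their day counts.
Then 3 days into June 2029.
Total: 17 + 31 + 30 + 31 + 31 + 30 + 31 + 30 + 31 + 31 + 28 + 31 + 30 + 31 + 3 = 416.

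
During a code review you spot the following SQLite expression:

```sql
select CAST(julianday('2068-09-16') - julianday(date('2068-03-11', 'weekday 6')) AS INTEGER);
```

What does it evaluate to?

`weekday 6` advances to the next Saturday; 2068-03-11 is a Sunday, so it moves forward to 2068-03-17.
14 days remain in March 2068 after the 17th (31 − 17).
April 2068: 30 days.
May 2068: 31 days.
June 2068: 30 days.
July 2068: 31 days.
August 2068: 31 days.
Then 16 days into September 2068.
Total: 14 + 30 + 31 + 30 + 31 + 31 + 16 = 183.

183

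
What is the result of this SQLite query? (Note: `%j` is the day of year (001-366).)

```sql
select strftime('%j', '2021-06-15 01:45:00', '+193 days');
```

First apply '+193 days': 2021-06-15 01:45:00 → 2021-12-25 01:45:00.
Day-of-year for 2021-12-25: days since 2021-01-01 inclusive = 359, zero-padded to 359.

359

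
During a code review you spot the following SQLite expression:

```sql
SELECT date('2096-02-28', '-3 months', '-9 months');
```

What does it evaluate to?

Adding -3 months to 2096-02-28 gives 2095-11-28.
Adding -9 months to 2095-11-28 gives 2095-02-28.

2095-02-28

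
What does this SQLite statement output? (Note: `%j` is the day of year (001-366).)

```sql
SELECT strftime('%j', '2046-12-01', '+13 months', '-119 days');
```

First apply '+13 months', '-119 days': 2046-12-01 → 2047-09-04.
Day-of-year for 2047-09-04: days since 2047-01-01 inclusive = 247, zero-padded to 247.

247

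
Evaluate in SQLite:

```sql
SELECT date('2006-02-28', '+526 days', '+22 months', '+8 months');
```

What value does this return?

2010-02-08

Applying '+526 days' to 2006-02-28: counting 526 days forward gives 2007-08-08.
Adding +22 months to 2007-08-08 gives 2009-06-08.
Adding +8 months to 2009-06-08 gives 2010-02-08.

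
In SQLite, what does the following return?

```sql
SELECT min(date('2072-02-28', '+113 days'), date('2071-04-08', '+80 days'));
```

date('2072-02-28', '+113 days') → 2072-06-20.
date('2071-04-08', '+80 days') → 2071-06-27.
Earlier of the two is 2071-06-27.

2071-06-27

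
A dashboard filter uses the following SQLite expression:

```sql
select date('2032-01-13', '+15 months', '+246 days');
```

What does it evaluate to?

2033-12-15

Adding +15 months to 2032-01-13 gives 2033-04-13.
Applying '+246 days' to 2033-04-13: counting 246 days forward gives 2033-12-15.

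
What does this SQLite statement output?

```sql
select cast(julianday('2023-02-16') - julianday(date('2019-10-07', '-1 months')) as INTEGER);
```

1258

Adding -1 month to 2019-10-07 gives 2019-09-07.
23 days remain in September 2019 after the 7th (30 − 7).
Full months from October 2019 through January 2023 contribute their day counts.
Then 16 days into February 2023.
Total: 23 + 31 + 30 + 31 + 31 + 29 + 31 + 30 + 31 + 30 + 31 + 31 + 30 + 31 + 30 + 31 + 31 + 28 + 31 + 30 + 31 + 30 + 31 + 31 + 30 + 31 + 30 + 31 + 31 + 28 + 31 + 30 + 31 + 30 + 31 + 31 + 30 + 31 + 30 + 31 + 31 + 16 = 1258.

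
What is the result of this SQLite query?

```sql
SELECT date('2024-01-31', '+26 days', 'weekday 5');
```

2024-03-01

January 2024 has 31 days; 0 remain after the 31st, so 1 days reach 2024-02-01.
Advancing 25 more days within February lands on 2024-02-26.
`weekday 5` advances to the next Friday; 2024-02-26 is a Monday, so it moves forward to 2024-03-01.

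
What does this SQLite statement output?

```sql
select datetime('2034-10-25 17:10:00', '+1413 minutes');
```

1413 minutes = 23h 33m; +1413 minutes from 2034-10-25 17:10:00 is 2034-10-26 16:43:00 (crosses midnight).

2034-10-26 16:43:00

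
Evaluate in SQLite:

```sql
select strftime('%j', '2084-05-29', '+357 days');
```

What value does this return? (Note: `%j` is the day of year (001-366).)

141

First apply '+357 days': 2084-05-29 → 2085-05-21.
Day-of-year for 2085-05-21: days since 2085-01-01 inclusive = 141, zero-padded to 141.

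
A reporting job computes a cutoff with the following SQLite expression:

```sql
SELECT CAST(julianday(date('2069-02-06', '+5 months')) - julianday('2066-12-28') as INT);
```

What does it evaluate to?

921

Adding +5 months to 2069-02-06 gives 2069-07-06.
3 days remain in December 2066 after the 28th (31 − 28).
Full months from January 2067 through June 2069 contribute their day counts.
Then 6 days into July 2069.
Total: 3 + 31 + 28 + 31 + 30 + 31 + 30 + 31 + 31 + 30 + 31 + 30 + 31 + 31 + 29 + 31 + 30 + 31 + 30 + 31 + 31 + 30 + 31 + 30 + 31 + 31 + 28 + 31 + 30 + 31 + 30 + 6 = 921.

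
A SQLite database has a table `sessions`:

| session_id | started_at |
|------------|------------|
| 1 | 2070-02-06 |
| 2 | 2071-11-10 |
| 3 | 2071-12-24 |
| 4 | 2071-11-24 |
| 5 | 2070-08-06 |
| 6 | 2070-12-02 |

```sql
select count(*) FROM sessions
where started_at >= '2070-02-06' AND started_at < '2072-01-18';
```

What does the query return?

6

Rows in [2070-02-06, 2072-01-18): 2070-02-06, 2071-11-10, 2071-12-24, 2071-11-24, 2070-08-06, 2070-12-02 → 6 rows.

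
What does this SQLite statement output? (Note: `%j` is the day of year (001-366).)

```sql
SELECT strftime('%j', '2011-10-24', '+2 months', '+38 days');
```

031

First apply '+2 months', '+38 days': 2011-10-24 → 2012-01-31.
Day-of-year for 2012-01-31: days since 2012-01-01 inclusive = 31, zero-padded to 031.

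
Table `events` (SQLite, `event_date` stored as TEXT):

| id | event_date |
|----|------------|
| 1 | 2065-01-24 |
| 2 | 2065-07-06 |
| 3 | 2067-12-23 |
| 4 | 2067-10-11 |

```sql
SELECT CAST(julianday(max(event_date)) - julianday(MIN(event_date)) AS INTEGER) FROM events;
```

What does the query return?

MIN = 2065-01-24, MAX = 2067-12-23.
7 days remain in January 2065 after the 24th (31 − 24).
Full months from February 2065 through November 2067 contribute their day counts.
Then 23 days into December 2067.
Total: 7 + 28 + 31 + 30 + 31 + 30 + 31 + 31 + 30 + 31 + 30 + 31 + 31 + 28 + 31 + 30 + 31 + 30 + 31 + 31 + 30 + 31 + 30 + 31 + 31 + 28 + 31 + 30 + 31 + 30 + 31 + 31 + 30 + 31 + 30 + 23 = 1063.

1063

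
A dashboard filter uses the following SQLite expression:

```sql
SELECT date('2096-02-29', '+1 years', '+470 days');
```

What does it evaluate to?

Adding +1 year to 2096-02-29 targets 2097-02-29, but 2097 is not a leap year, so SQLite normalizes to 2097-03-01.
Applying '+470 days' to 2097-03-01: counting 470 days forward gives 2098-06-14.

2098-06-14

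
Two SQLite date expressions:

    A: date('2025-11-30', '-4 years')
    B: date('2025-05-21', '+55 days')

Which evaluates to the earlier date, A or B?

A

A = 2021-11-30.
B = 2025-07-15.
A is earlier.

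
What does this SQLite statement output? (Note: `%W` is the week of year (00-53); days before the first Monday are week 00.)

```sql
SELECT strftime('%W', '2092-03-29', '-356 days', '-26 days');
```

11

First apply '-356 days', '-26 days': 2092-03-29 → 2091-03-13.
2091-03-13 is a Tuesday. SQLite's %W counts Mondays since the year started; the result is 11.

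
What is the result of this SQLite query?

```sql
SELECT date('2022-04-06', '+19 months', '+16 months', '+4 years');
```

Adding +19 months to 2022-04-06 gives 2023-11-06.
Adding +16 months to 2023-11-06 gives 2025-03-06.
Adding +4 years to 2025-03-06 gives 2029-03-06.

2029-03-06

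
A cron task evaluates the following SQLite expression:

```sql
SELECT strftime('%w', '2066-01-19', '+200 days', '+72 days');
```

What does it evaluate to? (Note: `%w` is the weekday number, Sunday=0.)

1

First apply '+200 days', '+72 days': 2066-01-19 → 2066-10-18.
2066-10-18 is a Monday; with Sunday=0 that is 1.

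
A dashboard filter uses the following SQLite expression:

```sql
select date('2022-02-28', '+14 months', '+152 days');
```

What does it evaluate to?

Adding +14 months to 2022-02-28 gives 2023-04-28.
Applying '+152 days' to 2023-04-28: counting 152 days forward gives 2023-09-27.

2023-09-27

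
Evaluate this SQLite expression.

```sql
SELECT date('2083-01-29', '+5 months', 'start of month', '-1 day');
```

Adding +5 months to 2083-01-29 gives 2083-06-29.
`start of month` rewinds 2083-06-29 to 2083-06-01.
Going back 1 day from 2083-06-01 reaches 2083-05-31 (last day of May, 31 days).

2083-05-31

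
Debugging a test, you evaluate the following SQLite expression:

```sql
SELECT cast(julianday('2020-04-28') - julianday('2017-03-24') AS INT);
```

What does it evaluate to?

1131

7 days remain in March 2017 after the 24th (31 − 24).
Full months from April 2017 through March 2020 contribute their day counts.
Then 28 days into April 2020.
Total: 7 + 30 + 31 + 30 + 31 + 31 + 30 + 31 + 30 + 31 + 31 + 28 + 31 + 30 + 31 + 30 + 31 + 31 + 30 + 31 + 30 + 31 + 31 + 28 + 31 + 30 + 31 + 30 + 31 + 31 + 30 + 31 + 30 + 31 + 31 + 29 + 31 + 28 = 1131.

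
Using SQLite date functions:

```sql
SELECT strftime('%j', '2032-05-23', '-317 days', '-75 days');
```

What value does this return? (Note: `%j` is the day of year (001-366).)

117

First apply '-317 days', '-75 days': 2032-05-23 → 2031-04-27.
Day-of-year for 2031-04-27: days since 2031-01-01 inclusive = 117, zero-padded to 117.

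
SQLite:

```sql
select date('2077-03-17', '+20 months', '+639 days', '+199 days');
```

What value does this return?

2081-03-04

Adding +20 months to 2077-03-17 gives 2078-11-17.
Applying '+639 days' to 2078-11-17: counting 639 days forward gives 2080-08-17.
Applying '+199 days' to 2080-08-17: counting 199 days forward gives 2081-03-04.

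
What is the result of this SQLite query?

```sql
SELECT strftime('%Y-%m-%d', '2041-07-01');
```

`%Y-%m-%d` extracts the ISO date: 2041-07-01.

2041-07-01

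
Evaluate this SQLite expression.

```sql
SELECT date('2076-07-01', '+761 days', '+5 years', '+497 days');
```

Applying '+761 days' to 2076-07-01: counting 761 days forward gives 2078-08-01.
Adding +5 years to 2078-08-01 gives 2083-08-01.
Applying '+497 days' to 2083-08-01: counting 497 days forward gives 2084-12-10.

2084-12-10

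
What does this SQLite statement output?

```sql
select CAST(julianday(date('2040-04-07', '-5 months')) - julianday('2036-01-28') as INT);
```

Adding -5 months to 2040-04-07 gives 2039-11-07.
3 days remain in January 2036 after the 28th (31 − 28).
Full months from February 2036 through October 2039 contribute their day counts.
Then 7 days into November 2039.
Total: 3 + 29 + 31 + 30 + 31 + 30 + 31 + 31 + 30 + 31 + 30 + 31 + 31 + 28 + 31 + 30 + 31 + 30 + 31 + 31 + 30 + 31 + 30 + 31 + 31 + 28 + 31 + 30 + 31 + 30 + 31 + 31 + 30 + 31 + 30 + 31 + 31 + 28 + 31 + 30 + 31 + 30 + 31 + 31 + 30 + 31 + 7 = 1379.

1379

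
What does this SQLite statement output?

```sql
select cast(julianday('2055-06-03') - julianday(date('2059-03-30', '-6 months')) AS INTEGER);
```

-1215

Adding -6 months to 2059-03-30 gives 2058-09-30.
27 days remain in June 2055 after the 3rd (30 − 3).
Full months from July 2055 through August 2058 contribute their day counts.
Then 30 days into September 2058.
Total: 27 + 31 + 31 + 30 + 31 + 30 + 31 + 31 + 29 + 31 + 30 + 31 + 30 + 31 + 31 + 30 + 31 + 30 + 31 + 31 + 28 + 31 + 30 + 31 + 30 + 31 + 31 + 30 + 31 + 30 + 31 + 31 + 28 + 31 + 30 + 31 + 30 + 31 + 31 + 30 = 1215.
The subtraction is earlier − later, so the result is −1215 → -1215.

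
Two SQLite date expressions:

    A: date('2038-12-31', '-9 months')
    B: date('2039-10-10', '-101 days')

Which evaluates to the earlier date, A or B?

A = 2038-03-31.
B = 2039-07-01.
A is earlier.

A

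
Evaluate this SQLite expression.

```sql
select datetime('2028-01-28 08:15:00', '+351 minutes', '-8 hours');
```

2028-01-28 06:06:00

351 minutes = 5h 51m; +351 minutes from 2028-01-28 08:15:00 is 2028-01-28 14:06:00.
-8 hours from 2028-01-28 14:06:00 is 2028-01-28 06:06:00.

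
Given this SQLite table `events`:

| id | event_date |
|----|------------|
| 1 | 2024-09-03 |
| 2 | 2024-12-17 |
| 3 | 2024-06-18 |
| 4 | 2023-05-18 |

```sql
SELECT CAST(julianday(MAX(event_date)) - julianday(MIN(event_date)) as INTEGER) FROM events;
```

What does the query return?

579

MIN = 2023-05-18, MAX = 2024-12-17.
13 days remain in May 2023 after the 18th (31 − 18).
Full months from June 2023 through November 2024 contribute their day counts.
Then 17 days into December 2024.
Total: 13 + 30 + 31 + 31 + 30 + 31 + 30 + 31 + 31 + 29 + 31 + 30 + 31 + 30 + 31 + 31 + 30 + 31 + 30 + 17 = 579.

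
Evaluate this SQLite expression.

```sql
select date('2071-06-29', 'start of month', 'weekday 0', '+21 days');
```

`start of month` rewinds 2071-06-29 to 2071-06-01.
`weekday 0` advances to the next Sunday; 2071-06-01 is a Monday, so it moves forward to 2071-06-07.
Advancing 21 more days within June lands on 2071-06-28.

2071-06-28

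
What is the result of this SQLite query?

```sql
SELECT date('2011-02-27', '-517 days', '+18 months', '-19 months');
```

2009-08-28

Applying '-517 days' to 2011-02-27: counting 517 days back gives 2009-09-28.
Adding +18 months to 2009-09-28 gives 2011-03-28.
Adding -19 months to 2011-03-28 gives 2009-08-28.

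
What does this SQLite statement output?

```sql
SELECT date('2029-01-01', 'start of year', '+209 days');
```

`start of year` rewinds 2029-01-01 to 2029-01-01.
Applying '+209 days' to 2029-01-01: counting 209 days forward gives 2029-07-29.

2029-07-29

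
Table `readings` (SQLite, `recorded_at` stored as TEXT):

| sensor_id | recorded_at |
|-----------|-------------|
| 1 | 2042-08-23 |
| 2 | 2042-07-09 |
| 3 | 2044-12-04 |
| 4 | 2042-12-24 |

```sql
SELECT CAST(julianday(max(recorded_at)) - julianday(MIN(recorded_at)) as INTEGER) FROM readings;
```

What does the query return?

MIN = 2042-07-09, MAX = 2044-12-04.
22 days remain in July 2042 after the 9th (31 − 9).
Full months from August 2042 through November 2044 contribute their day counts.
Then 4 days into December 2044.
Total: 22 + 31 + 30 + 31 + 30 + 31 + 31 + 28 + 31 + 30 + 31 + 30 + 31 + 31 + 30 + 31 + 30 + 31 + 31 + 29 + 31 + 30 + 31 + 30 + 31 + 31 + 30 + 31 + 30 + 4 = 879.

879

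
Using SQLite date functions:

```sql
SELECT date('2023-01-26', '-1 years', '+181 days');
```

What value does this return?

2022-07-26

Adding -1 year to 2023-01-26 gives 2022-01-26.
Applying '+181 days' to 2022-01-26: counting 181 days forward gives 2022-07-26.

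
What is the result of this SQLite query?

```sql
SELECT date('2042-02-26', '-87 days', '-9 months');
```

2041-03-01

Applying '-87 days' to 2042-02-26: counting 87 days back gives 2041-12-01.
Adding -9 months to 2041-12-01 gives 2041-03-01.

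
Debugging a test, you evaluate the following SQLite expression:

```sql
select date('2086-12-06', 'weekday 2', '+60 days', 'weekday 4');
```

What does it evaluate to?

2087-02-13

`weekday 2` advances to the next Tuesday; 2086-12-06 is a Friday, so it moves forward to 2086-12-10.
Applying '+60 days' to 2086-12-10: counting 60 days forward gives 2087-02-08.
`weekday 4` advances to the next Thursday; 2087-02-08 is a Saturday, so it moves forward to 2087-02-13.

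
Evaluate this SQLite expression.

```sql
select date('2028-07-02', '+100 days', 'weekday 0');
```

Applying '+100 days' to 2028-07-02: counting 100 days forward gives 2028-10-10.
`weekday 0` advances to the next Sunday; 2028-10-10 is a Tuesday, so it moves forward to 2028-10-15.

2028-10-15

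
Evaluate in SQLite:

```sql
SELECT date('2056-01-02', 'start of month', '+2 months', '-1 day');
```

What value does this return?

`start of month` rewinds 2056-01-02 to 2056-01-01.
Adding +2 months to 2056-01-01 gives 2056-03-01.
Going back 1 day from 2056-03-01 reaches 2056-02-29 (last day of February, 29 days).

2056-02-29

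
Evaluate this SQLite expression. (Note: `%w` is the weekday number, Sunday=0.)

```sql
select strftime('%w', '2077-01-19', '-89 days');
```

4

First apply '-89 days': 2077-01-19 → 2076-10-22.
2076-10-22 is a Thursday; with Sunday=0 that is 4.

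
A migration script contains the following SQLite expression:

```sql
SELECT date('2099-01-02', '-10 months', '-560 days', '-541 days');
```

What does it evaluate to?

2095-02-25

Adding -10 months to 2099-01-02 gives 2098-03-02.
Applying '-560 days' to 2098-03-02: counting 560 days back gives 2096-08-19.
Applying '-541 days' to 2096-08-19: counting 541 days back gives 2095-02-25.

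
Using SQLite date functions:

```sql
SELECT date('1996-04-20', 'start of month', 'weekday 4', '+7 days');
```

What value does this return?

`start of month` rewinds 1996-04-20 to 1996-04-01.
`weekday 4` advances to the next Thursday; 1996-04-01 is a Monday, so it moves forward to 1996-04-04.
Advancing 7 more days within April lands on 1996-04-11.

1996-04-11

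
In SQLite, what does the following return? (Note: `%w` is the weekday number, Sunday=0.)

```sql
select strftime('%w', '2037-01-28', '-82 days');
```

First apply '-82 days': 2037-01-28 → 2036-11-07.
2036-11-07 is a Friday; with Sunday=0 that is 5.

5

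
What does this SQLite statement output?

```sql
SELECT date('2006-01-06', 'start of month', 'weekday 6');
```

`start of month` rewinds 2006-01-06 to 2006-01-01.
`weekday 6` advances to the next Saturday; 2006-01-01 is a Sunday, so it moves forward to 2006-01-07.

2006-01-07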